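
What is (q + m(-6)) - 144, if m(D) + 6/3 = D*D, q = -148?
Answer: -258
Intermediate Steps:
m(D) = -2 + D² (m(D) = -2 + D*D = -2 + D²)
(q + m(-6)) - 144 = (-148 + (-2 + (-6)²)) - 144 = (-148 + (-2 + 36)) - 144 = (-148 + 34) - 144 = -114 - 144 = -258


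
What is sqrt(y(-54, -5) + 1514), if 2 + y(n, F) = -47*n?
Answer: 45*sqrt(2) ≈ 63.640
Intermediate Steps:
y(n, F) = -2 - 47*n
sqrt(y(-54, -5) + 1514) = sqrt((-2 - 47*(-54)) + 1514) = sqrt((-2 + 2538) + 1514) = sqrt(2536 + 1514) = sqrt(4050) = 45*sqrt(2)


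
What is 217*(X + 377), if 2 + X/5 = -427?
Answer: -383656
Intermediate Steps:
X = -2145 (X = -10 + 5*(-427) = -10 - 2135 = -2145)
217*(X + 377) = 217*(-2145 + 377) = 217*(-1768) = -383656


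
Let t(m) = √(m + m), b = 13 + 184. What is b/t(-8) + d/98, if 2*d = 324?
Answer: 81/49 - 197*I/4 ≈ 1.6531 - 49.25*I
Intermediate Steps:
d = 162 (d = (½)*324 = 162)
b = 197
t(m) = √2*√m (t(m) = √(2*m) = √2*√m)
b/t(-8) + d/98 = 197/((√2*√(-8))) + 162/98 = 197/((√2*(2*I*√2))) + 162*(1/98) = 197/((4*I)) + 81/49 = 197*(-I/4) + 81/49 = -197*I/4 + 81/49 = 81/49 - 197*I/4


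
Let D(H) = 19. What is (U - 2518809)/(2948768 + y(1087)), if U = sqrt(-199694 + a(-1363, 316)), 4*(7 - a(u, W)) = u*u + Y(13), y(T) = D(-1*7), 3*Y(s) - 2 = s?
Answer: -839603/982929 + I*sqrt(2656522)/5897574 ≈ -0.85419 + 0.00027637*I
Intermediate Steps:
Y(s) = 2/3 + s/3
y(T) = 19
a(u, W) = 23/4 - u**2/4 (a(u, W) = 7 - (u*u + (2/3 + (1/3)*13))/4 = 7 - (u**2 + (2/3 + 13/3))/4 = 7 - (u**2 + 5)/4 = 7 - (5 + u**2)/4 = 7 + (-5/4 - u**2/4) = 23/4 - u**2/4)
U = I*sqrt(2656522)/2 (U = sqrt(-199694 + (23/4 - 1/4*(-1363)**2)) = sqrt(-199694 + (23/4 - 1/4*1857769)) = sqrt(-199694 + (23/4 - 1857769/4)) = sqrt(-199694 - 928873/2) = sqrt(-1328261/2) = I*sqrt(2656522)/2 ≈ 814.94*I)
(U - 2518809)/(2948768 + y(1087)) = (I*sqrt(2656522)/2 - 2518809)/(2948768 + 19) = (-2518809 + I*sqrt(2656522)/2)/2948787 = (-2518809 + I*sqrt(2656522)/2)*(1/2948787) = -839603/982929 + I*sqrt(2656522)/5897574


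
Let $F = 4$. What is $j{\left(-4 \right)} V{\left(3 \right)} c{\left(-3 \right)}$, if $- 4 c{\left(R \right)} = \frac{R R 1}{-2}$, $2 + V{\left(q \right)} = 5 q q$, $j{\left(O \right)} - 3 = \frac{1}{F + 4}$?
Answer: $\frac{9675}{64} \approx 151.17$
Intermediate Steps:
$j{\left(O \right)} = \frac{25}{8}$ ($j{\left(O \right)} = 3 + \frac{1}{4 + 4} = 3 + \frac{1}{8} = \frac{25}{8}$)
$V{\left(q \right)} = -2 + 5 q^{2}$ ($V{\left(q \right)} = -2 + 5 q q = -2 + 5 q^{2}$)
$c{\left(R \right)} = \frac{R^{2}}{8}$ ($c{\left(R \right)} = - \frac{R R 1 \frac{1}{-2}}{4} = - \frac{R^{2} \cdot 1 \left(- \frac{1}{2}\right)}{4} = - \frac{R^{2} \left(- \frac{1}{2}\right)}{4} = - \frac{\left(- \frac{1}{2}\right) R^{2}}{4} = \frac{R^{2}}{8}$)
$j{\left(-4 \right)} V{\left(3 \right)} c{\left(-3 \right)} = \frac{25 \left(-2 + 5 \cdot 3^{2}\right)}{8} \frac{\left(-3\right)^{2}}{8} = \frac{25 \left(-2 + 5 \cdot 9\right)}{8} \cdot \frac{1}{8} \cdot 9 = \frac{25 \left(-2 + 45\right)}{8} \cdot \frac{9}{8} = \frac{25}{8} \cdot 43 \cdot \frac{9}{8} = \frac{1075}{8} \cdot \frac{9}{8} = \frac{9675}{64}$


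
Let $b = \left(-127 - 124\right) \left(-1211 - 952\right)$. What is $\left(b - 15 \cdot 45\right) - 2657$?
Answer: $539581$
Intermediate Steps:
$b = 542913$ ($b = \left(-251\right) \left(-2163\right) = 542913$)
$\left(b - 15 \cdot 45\right) - 2657 = \left(542913 - 15 \cdot 45\right) - 2657 = \left(542913 - 675\right) - 2657 = 542238 - 2657 = 539581$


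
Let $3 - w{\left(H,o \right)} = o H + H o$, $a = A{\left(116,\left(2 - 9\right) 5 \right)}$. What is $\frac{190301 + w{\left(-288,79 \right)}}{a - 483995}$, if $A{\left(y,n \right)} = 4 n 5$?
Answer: $- \frac{235808}{484695} \approx -0.48651$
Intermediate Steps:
$A{\left(y,n \right)} = 20 n$
$a = -700$ ($a = 20 \left(2 - 9\right) 5 = 20 \left(\left(-7\right) 5\right) = 20 \left(-35\right) = -700$)
$w{\left(H,o \right)} = 3 - 2 H o$ ($w{\left(H,o \right)} = 3 - \left(o H + H o\right) = 3 - \left(H o + H o\right) = 3 - 2 H o$)
$\frac{190301 + w{\left(-288,79 \right)}}{a - 483995} = \frac{190301 - \left(-3 - 45504\right)}{-700 - 483995} = \frac{190301 + \left(3 + 45504\right)}{-484695} = \left(190301 + 45507\right) \left(- \frac{1}{484695}\right) = 235808 \left(- \frac{1}{484695}\right) = - \frac{235808}{484695}$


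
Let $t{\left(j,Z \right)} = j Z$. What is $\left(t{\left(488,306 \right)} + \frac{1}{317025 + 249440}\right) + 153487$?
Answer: $\frac{171534098976}{566465} \approx 3.0282 \cdot 10^{5}$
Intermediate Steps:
$t{\left(j,Z \right)} = Z j$
$\left(t{\left(488,306 \right)} + \frac{1}{317025 + 249440}\right) + 153487 = \left(306 \cdot 488 + \frac{1}{317025 + 249440}\right) + 153487 = \left(149328 + \frac{1}{566465}\right) + 153487 = \frac{84589085521}{566465} + 153487 = \frac{171534098976}{566465}$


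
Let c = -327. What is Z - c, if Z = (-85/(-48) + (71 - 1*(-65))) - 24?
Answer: 21157/48 ≈ 440.77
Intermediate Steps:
Z = 5461/48 (Z = (-85*(-1/48) + (71 + 65)) - 24 = (85/48 + 136) - 24 = 6613/48 - 24 = 5461/48 ≈ 113.77)
Z - c = 5461/48 - 1*(-327) = 5461/48 + 327 = 21157/48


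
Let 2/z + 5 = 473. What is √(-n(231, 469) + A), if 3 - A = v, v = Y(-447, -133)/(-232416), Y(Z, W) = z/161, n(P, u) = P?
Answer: I*√3371982918791224101/121611672 ≈ 15.1*I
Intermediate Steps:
z = 1/234 (z = 2/(-5 + 473) = 2/468 = 2*(1/468) = 1/234 ≈ 0.0042735)
Y(Z, W) = 1/37674 (Y(Z, W) = (1/234)/161 = (1/234)*(1/161) = 1/37674)
v = -1/8756040384 (v = (1/37674)/(-232416) = (1/37674)*(-1/232416) = -1/8756040384 ≈ -1.1421e-10)
A = 26268121153/8756040384 (A = 3 - 1*(-1/8756040384) = 3 + 1/8756040384 = 26268121153/8756040384 ≈ 3.0000)
√(-n(231, 469) + A) = √(-1*231 + 26268121153/8756040384) = √(-231 + 26268121153/8756040384) = √(-1996377207551/8756040384) = I*√3371982918791224101/121611672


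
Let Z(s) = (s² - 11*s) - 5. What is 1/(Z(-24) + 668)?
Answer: 1/1503 ≈ 0.00066534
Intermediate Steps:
Z(s) = -5 + s² - 11*s
1/(Z(-24) + 668) = 1/((-5 + (-24)² - 11*(-24)) + 668) = 1/((-5 + 576 + 264) + 668) = 1/(835 + 668) = 1/1503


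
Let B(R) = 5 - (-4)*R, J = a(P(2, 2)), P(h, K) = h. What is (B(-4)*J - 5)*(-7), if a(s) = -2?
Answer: -119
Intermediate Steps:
J = -2
B(R) = 5 + 4*R
(B(-4)*J - 5)*(-7) = ((5 + 4*(-4))*(-2) - 5)*(-7) = ((5 - 16)*(-2) - 5)*(-7) = (-11*(-2) - 5)*(-7) = (22 - 5)*(-7) = 17*(-7) = -119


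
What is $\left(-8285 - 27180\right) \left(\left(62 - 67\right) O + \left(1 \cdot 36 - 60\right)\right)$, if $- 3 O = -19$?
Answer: $\frac{5922655}{3} \approx 1.9742 \cdot 10^{6}$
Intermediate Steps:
$O = \frac{19}{3}$ ($O = \left(- \frac{1}{3}\right) \left(-19\right) = \frac{19}{3} \approx 6.3333$)
$\left(-8285 - 27180\right) \left(\left(62 - 67\right) O + \left(1 \cdot 36 - 60\right)\right) = \left(-8285 - 27180\right) \left(\left(62 - 67\right) \frac{19}{3} + \left(1 \cdot 36 - 60\right)\right) = - 35465 \left(\left(-5\right) \frac{19}{3} + \left(36 - 60\right)\right) = - 35465 \left(- \frac{95}{3} - 24\right) = \left(-35465\right) \left(- \frac{167}{3}\right) = \frac{5922655}{3}$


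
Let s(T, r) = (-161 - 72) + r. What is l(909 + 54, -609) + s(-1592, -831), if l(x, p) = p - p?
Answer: -1064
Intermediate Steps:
l(x, p) = 0
s(T, r) = -233 + r
l(909 + 54, -609) + s(-1592, -831) = 0 + (-233 - 831) = 0 - 1064 = -1064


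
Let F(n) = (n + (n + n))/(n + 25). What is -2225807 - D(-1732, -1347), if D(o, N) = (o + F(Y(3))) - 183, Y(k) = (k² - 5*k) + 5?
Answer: -17791135/8 ≈ -2.2239e+6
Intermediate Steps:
Y(k) = 5 + k² - 5*k
F(n) = 3*n/(25 + n) (F(n) = (n + 2*n)/(25 + n) = (3*n)/(25 + n) = 3*n/(25 + n))
D(o, N) = -1465/8 + o (D(o, N) = (o + 3*(5 + 3² - 5*3)/(25 + (5 + 3² - 5*3))) - 183 = (o + 3*(5 + 9 - 15)/(25 + (5 + 9 - 15))) - 183 = (o + 3*(-1)/(25 - 1)) - 183 = (o + 3*(-1)/24) - 183 = (o + 3*(-1)*(1/24)) - 183 = (o - ⅛) - 183 = (-⅛ + o) - 183 = -1465/8 + o)
-2225807 - D(-1732, -1347) = -2225807 - (-1465/8 - 1732) = -2225807 - 1*(-15321/8) = -2225807 + 15321/8 = -17791135/8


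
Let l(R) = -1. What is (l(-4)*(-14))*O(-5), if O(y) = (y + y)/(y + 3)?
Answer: 70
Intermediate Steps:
O(y) = 2*y/(3 + y) (O(y) = (2*y)/(3 + y) = 2*y/(3 + y))
(l(-4)*(-14))*O(-5) = (-1*(-14))*(2*(-5)/(3 - 5)) = 14*(2*(-5)/(-2)) = 14*(2*(-5)*(-1/2)) = 14*5 = 70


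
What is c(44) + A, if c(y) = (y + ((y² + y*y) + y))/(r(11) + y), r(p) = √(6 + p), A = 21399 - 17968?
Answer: 6758329/1919 - 3960*√17/1919 ≈ 3513.3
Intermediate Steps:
A = 3431
c(y) = (2*y + 2*y²)/(y + √17) (c(y) = (y + ((y² + y*y) + y))/(√(6 + 11) + y) = (y + ((y² + y²) + y))/(√17 + y) = (y + (2*y² + y))/(y + √17) = (y + (y + 2*y²))/(y + √17) = (2*y + 2*y²)/(y + √17))
c(44) + A = 2*44*(1 + 44)/(44 + √17) + 3431 = 2*44*45/(44 + √17) + 3431 = 3960/(44 + √17) + 3431 = 3431 + 3960/(44 + √17)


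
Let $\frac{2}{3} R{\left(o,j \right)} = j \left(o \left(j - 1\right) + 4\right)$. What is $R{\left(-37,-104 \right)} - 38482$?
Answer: $-645166$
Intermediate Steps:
$R{\left(o,j \right)} = \frac{3 j \left(4 + o \left(-1 + j\right)\right)}{2}$ ($R{\left(o,j \right)} = \frac{3 j \left(o \left(j - 1\right) + 4\right)}{2} = \frac{3 j \left(o \left(-1 + j\right) + 4\right)}{2} = \frac{3 j \left(4 + o \left(-1 + j\right)\right)}{2}$)
$R{\left(-37,-104 \right)} - 38482 = \frac{3}{2} \left(-104\right) \left(4 - -37 - -3848\right) - 38482 = \frac{3}{2} \left(-104\right) \left(4 + 37 + 3848\right) - 38482 = \frac{3}{2} \left(-104\right) 3889 - 38482 = -606684 - 38482 = -645166$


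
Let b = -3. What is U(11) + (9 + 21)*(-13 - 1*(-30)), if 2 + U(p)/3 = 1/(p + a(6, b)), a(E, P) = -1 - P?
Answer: 6555/13 ≈ 504.23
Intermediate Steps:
U(p) = -6 + 3/(2 + p) (U(p) = -6 + 3/(p + (-1 - 1*(-3))) = -6 + 3/(p + (-1 + 3)) = -6 + 3/(p + 2) = -6 + 3/(2 + p))
U(11) + (9 + 21)*(-13 - 1*(-30)) = 3*(-3 - 2*11)/(2 + 11) + (9 + 21)*(-13 - 1*(-30)) = 3*(-3 - 22)/13 + 30*(-13 + 30) = 3*(1/13)*(-25) + 30*17 = -75/13 + 510 = 6555/13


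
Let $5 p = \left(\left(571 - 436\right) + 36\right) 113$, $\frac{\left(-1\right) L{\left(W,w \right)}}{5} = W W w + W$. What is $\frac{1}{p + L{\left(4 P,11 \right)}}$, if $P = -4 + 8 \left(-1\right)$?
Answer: $- \frac{5}{613077} \approx -8.1556 \cdot 10^{-6}$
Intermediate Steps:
$P = -12$ ($P = -4 - 8 = -12$)
$L{\left(W,w \right)} = - 5 W - 5 w W^{2}$ ($L{\left(W,w \right)} = - 5 \left(W W w + W\right) = - 5 \left(W^{2} w + W\right) = - 5 \left(w W^{2} + W\right) = - 5 \left(W + w W^{2}\right) = - 5 W - 5 w W^{2}$)
$p = \frac{19323}{5}$ ($p = \frac{\left(\left(571 - 436\right) + 36\right) 113}{5} = \frac{\left(135 + 36\right) 113}{5} = \frac{171 \cdot 113}{5} = \frac{1}{5} \cdot 19323 = \frac{19323}{5} \approx 3864.6$)
$\frac{1}{p + L{\left(4 P,11 \right)}} = \frac{1}{\frac{19323}{5} - 5 \cdot 4 \left(-12\right) \left(1 + 4 \left(-12\right) 11\right)} = \frac{1}{\frac{19323}{5} - - 240 \left(1 - 528\right)} = \frac{1}{\frac{19323}{5} - \left(-240\right) \left(-527\right)} = \frac{1}{\frac{19323}{5} - 126480} = \frac{1}{- \frac{613077}{5}} = - \frac{5}{613077}$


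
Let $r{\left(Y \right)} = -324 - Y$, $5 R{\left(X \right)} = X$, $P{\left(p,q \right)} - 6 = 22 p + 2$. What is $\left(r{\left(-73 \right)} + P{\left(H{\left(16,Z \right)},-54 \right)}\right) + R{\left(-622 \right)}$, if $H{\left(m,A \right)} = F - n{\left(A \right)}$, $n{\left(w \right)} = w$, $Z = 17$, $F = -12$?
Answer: $- \frac{5027}{5} \approx -1005.4$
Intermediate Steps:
$H{\left(m,A \right)} = -12 - A$
$P{\left(p,q \right)} = 8 + 22 p$ ($P{\left(p,q \right)} = 6 + \left(22 p + 2\right) = 6 + \left(2 + 22 p\right) = 8 + 22 p$)
$R{\left(X \right)} = \frac{X}{5}$
$\left(r{\left(-73 \right)} + P{\left(H{\left(16,Z \right)},-54 \right)}\right) + R{\left(-622 \right)} = \left(\left(-324 - -73\right) + \left(8 + 22 \left(-12 - 17\right)\right)\right) + \frac{1}{5} \left(-622\right) = \left(\left(-324 + 73\right) + \left(8 + 22 \left(-12 - 17\right)\right)\right) - \frac{622}{5} = \left(-251 + \left(8 + 22 \left(-29\right)\right)\right) - \frac{622}{5} = \left(-251 + \left(8 - 638\right)\right) - \frac{622}{5} = \left(-251 - 630\right) - \frac{622}{5} = -881 - \frac{622}{5} = - \frac{5027}{5}$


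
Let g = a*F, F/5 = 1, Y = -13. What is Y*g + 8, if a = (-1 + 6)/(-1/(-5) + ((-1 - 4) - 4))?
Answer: 1977/44 ≈ 44.932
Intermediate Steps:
F = 5 (F = 5*1 = 5)
a = -25/44 (a = 5/(-1*(-⅕) + (-5 - 4)) = 5/(⅕ - 9) = 5/(-44/5) = 5*(-5/44) = -25/44 ≈ -0.56818)
g = -125/44 (g = -25/44*5 = -125/44 ≈ -2.8409)
Y*g + 8 = -13*(-125/44) + 8 = 1625/44 + 8 = 1977/44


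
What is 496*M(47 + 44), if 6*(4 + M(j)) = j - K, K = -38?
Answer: 8680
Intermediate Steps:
M(j) = 7/3 + j/6 (M(j) = -4 + (j - 1*(-38))/6 = -4 + (j + 38)/6 = -4 + (38 + j)/6 = -4 + (19/3 + j/6) = 7/3 + j/6)
496*M(47 + 44) = 496*(7/3 + (47 + 44)/6) = 496*(7/3 + (⅙)*91) = 496*(7/3 + 91/6) = 496*(35/2) = 8680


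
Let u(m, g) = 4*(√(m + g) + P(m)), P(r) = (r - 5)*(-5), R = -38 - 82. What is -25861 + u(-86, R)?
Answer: -24041 + 4*I*√206 ≈ -24041.0 + 57.411*I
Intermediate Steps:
R = -120
P(r) = 25 - 5*r (P(r) = (-5 + r)*(-5) = 25 - 5*r)
u(m, g) = 100 - 20*m + 4*√(g + m) (u(m, g) = 4*(√(m + g) + (25 - 5*m)) = 4*(√(g + m) + (25 - 5*m)) = 4*(25 + √(g + m) - 5*m) = 100 - 20*m + 4*√(g + m))
-25861 + u(-86, R) = -25861 + (100 - 20*(-86) + 4*√(-120 - 86)) = -25861 + (100 + 1720 + 4*√(-206)) = -25861 + (100 + 1720 + 4*(I*√206)) = -25861 + (100 + 1720 + 4*I*√206) = -25861 + (1820 + 4*I*√206) = -24041 + 4*I*√206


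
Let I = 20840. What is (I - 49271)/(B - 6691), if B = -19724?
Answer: 3159/2935 ≈ 1.0763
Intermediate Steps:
(I - 49271)/(B - 6691) = (20840 - 49271)/(-19724 - 6691) = -28431/(-26415) = -28431*(-1/26415) = 3159/2935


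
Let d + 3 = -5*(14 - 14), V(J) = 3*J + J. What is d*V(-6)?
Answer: 72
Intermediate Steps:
V(J) = 4*J
d = -3 (d = -3 - 5*(14 - 14) = -3 - 5*0 = -3 + 0 = -3)
d*V(-6) = -12*(-6) = -3*(-24) = 72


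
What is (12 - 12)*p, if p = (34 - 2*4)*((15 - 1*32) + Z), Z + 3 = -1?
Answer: 0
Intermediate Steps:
Z = -4 (Z = -3 - 1 = -4)
p = -546 (p = (34 - 2*4)*((15 - 1*32) - 4) = (34 - 8)*((15 - 32) - 4) = 26*(-17 - 4) = 26*(-21) = -546)
(12 - 12)*p = (12 - 12)*(-546) = 0*(-546) = 0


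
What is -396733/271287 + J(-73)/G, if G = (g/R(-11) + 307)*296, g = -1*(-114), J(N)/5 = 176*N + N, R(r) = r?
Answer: -575975237569/262022006376 ≈ -2.1982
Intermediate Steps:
J(N) = 885*N (J(N) = 5*(176*N + N) = 5*(177*N) = 885*N)
g = 114
G = 965848/11 (G = (114/(-11) + 307)*296 = (114*(-1/11) + 307)*296 = (-114/11 + 307)*296 = (3263/11)*296 = 965848/11 ≈ 87804.)
-396733/271287 + J(-73)/G = -396733/271287 + (885*(-73))/(965848/11) = -396733*1/271287 - 64605*11/965848 = -396733/271287 - 710655/965848 = -575975237569/262022006376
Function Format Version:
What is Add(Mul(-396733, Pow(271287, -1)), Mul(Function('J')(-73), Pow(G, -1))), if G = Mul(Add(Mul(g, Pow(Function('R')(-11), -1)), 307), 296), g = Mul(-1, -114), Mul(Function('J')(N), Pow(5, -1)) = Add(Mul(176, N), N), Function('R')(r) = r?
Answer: Rational(-575975237569, 262022006376) ≈ -2.1982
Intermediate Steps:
Function('J')(N) = Mul(885, N) (Function('J')(N) = Mul(5, Add(Mul(176, N), N)) = Mul(5, Mul(177, N)) = Mul(885, N))
g = 114
G = Rational(965848, 11) (G = Mul(Add(Mul(114, Pow(-11, -1)), 307), 296) = Mul(Add(Mul(114, Rational(-1, 11)), 307), 296) = Mul(Add(Rational(-114, 11), 307), 296) = Mul(Rational(3263, 11), 296) = Rational(965848, 11) ≈ 87804.)
Add(Mul(-396733, Pow(271287, -1)), Mul(Function('J')(-73), Pow(G, -1))) = Add(Mul(-396733, Pow(271287, -1)), Mul(Mul(885, -73), Pow(Rational(965848, 11), -1))) = Add(Mul(-396733, Rational(1, 271287)), Mul(-64605, Rational(11, 965848))) = Add(Rational(-396733, 271287), Rational(-710655, 965848)) = Rational(-575975237569, 262022006376)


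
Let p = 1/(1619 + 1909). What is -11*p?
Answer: -11/3528 ≈ -0.0031179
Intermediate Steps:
p = 1/3528 ≈ 0.00028345
-11*p = -11*1/3528 = -11/3528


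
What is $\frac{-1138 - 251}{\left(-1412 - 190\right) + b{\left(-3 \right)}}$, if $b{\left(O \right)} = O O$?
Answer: $\frac{463}{531} \approx 0.87194$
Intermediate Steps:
$b{\left(O \right)} = O^{2}$
$\frac{-1138 - 251}{\left(-1412 - 190\right) + b{\left(-3 \right)}} = \frac{-1138 - 251}{\left(-1412 - 190\right) + \left(-3\right)^{2}} = - \frac{1389}{\left(-1412 - 190\right) + 9} = - \frac{1389}{-1602 + 9} = - \frac{1389}{-1593} = \left(-1389\right) \left(- \frac{1}{1593}\right) = \frac{463}{531}$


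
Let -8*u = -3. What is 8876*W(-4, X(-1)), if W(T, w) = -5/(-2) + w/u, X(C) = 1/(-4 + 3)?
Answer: -4438/3 ≈ -1479.3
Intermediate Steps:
u = 3/8 (u = -⅛*(-3) = 3/8 ≈ 0.37500)
X(C) = -1 (X(C) = 1/(-1) = -1)
W(T, w) = 5/2 + 8*w/3 (W(T, w) = -5/(-2) + w/(3/8) = -5*(-½) + w*(8/3) = 5/2 + 8*w/3)
8876*W(-4, X(-1)) = 8876*(5/2 + (8/3)*(-1)) = 8876*(5/2 - 8/3) = 8876*(-⅙) = -4438/3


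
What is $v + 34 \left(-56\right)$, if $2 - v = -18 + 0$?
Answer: $-1884$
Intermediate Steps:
$v = 20$ ($v = 2 - \left(-18 + 0\right) = 2 - -18 = 2 + 18 = 20$)
$v + 34 \left(-56\right) = 20 + 34 \left(-56\right) = 20 - 1904 = -1884$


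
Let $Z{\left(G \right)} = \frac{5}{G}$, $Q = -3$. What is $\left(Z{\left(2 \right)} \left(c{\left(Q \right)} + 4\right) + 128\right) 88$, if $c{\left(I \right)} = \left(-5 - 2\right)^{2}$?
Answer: $22924$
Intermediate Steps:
$c{\left(I \right)} = 49$ ($c{\left(I \right)} = \left(-7\right)^{2} = 49$)
$\left(Z{\left(2 \right)} \left(c{\left(Q \right)} + 4\right) + 128\right) 88 = \left(\frac{5}{2} \left(49 + 4\right) + 128\right) 88 = \left(5 \cdot \frac{1}{2} \cdot 53 + 128\right) 88 = \left(\frac{5}{2} \cdot 53 + 128\right) 88 = \left(\frac{265}{2} + 128\right) 88 = \frac{521}{2} \cdot 88 = 22924$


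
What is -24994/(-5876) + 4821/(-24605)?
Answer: 293324587/72289490 ≈ 4.0576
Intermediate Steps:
-24994/(-5876) + 4821/(-24605) = -24994*(-1/5876) + 4821*(-1/24605) = 12497/2938 - 4821/24605 = 293324587/72289490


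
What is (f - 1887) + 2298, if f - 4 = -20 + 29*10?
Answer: 685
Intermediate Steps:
f = 274 (f = 4 + (-20 + 29*10) = 4 + (-20 + 290) = 4 + 270 = 274)
(f - 1887) + 2298 = (274 - 1887) + 2298 = -1613 + 2298 = 685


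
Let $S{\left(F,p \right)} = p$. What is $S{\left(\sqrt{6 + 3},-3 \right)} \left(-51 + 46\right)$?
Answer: $15$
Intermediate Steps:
$S{\left(\sqrt{6 + 3},-3 \right)} \left(-51 + 46\right) = - 3 \left(-51 + 46\right) = \left(-3\right) \left(-5\right) = 15$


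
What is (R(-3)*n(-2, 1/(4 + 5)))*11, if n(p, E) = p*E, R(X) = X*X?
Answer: -22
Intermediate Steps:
R(X) = X²
n(p, E) = E*p
(R(-3)*n(-2, 1/(4 + 5)))*11 = ((-3)²*(-2/(4 + 5)))*11 = (9*(-2/9))*11 = -2*11 = -22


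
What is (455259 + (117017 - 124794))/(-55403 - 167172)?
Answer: -447482/222575 ≈ -2.0105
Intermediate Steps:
(455259 + (117017 - 124794))/(-55403 - 167172) = (455259 - 7777)/(-222575) = 447482*(-1/222575) = -447482/222575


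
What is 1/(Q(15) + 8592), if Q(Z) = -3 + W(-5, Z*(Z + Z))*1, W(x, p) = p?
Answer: 1/9039 ≈ 0.00011063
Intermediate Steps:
Q(Z) = -3 + 2*Z² (Q(Z) = -3 + (Z*(Z + Z))*1 = -3 + (Z*(2*Z))*1 = -3 + (2*Z²)*1 = -3 + 2*Z²)
1/(Q(15) + 8592) = 1/((-3 + 2*15²) + 8592) = 1/((-3 + 2*225) + 8592) = 1/((-3 + 450) + 8592) = 1/(447 + 8592) = 1/9039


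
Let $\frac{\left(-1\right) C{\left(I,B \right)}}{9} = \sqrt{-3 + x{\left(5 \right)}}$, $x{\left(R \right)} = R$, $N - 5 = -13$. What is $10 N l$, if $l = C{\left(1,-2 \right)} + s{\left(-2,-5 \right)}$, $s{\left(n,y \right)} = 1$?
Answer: $-80 + 720 \sqrt{2} \approx 938.23$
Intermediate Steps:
$N = -8$ ($N = 5 - 13 = -8$)
$C{\left(I,B \right)} = - 9 \sqrt{2}$ ($C{\left(I,B \right)} = - 9 \sqrt{-3 + 5} = - 9 \sqrt{2}$)
$l = 1 - 9 \sqrt{2}$ ($l = - 9 \sqrt{2} + 1 = 1 - 9 \sqrt{2} \approx -11.728$)
$10 N l = 10 \left(-8\right) \left(1 - 9 \sqrt{2}\right) = - 80 \left(1 - 9 \sqrt{2}\right) = -80 + 720 \sqrt{2}$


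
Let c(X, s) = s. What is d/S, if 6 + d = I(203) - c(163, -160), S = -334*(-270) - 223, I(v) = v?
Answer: 51/12851 ≈ 0.0039686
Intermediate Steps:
S = 89957 (S = 90180 - 223 = 89957)
d = 357 (d = -6 + (203 - 1*(-160)) = -6 + (203 + 160) = -6 + 363 = 357)
d/S = 357/89957 = 357*(1/89957) = 51/12851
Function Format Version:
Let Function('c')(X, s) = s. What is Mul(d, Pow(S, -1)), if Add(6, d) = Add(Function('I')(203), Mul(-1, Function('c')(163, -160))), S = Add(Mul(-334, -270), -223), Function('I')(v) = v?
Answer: Rational(51, 12851) ≈ 0.0039686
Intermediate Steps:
S = 89957 (S = Add(90180, -223) = 89957)
d = 357 (d = Add(-6, Add(203, Mul(-1, -160))) = Add(-6, Add(203, 160)) = Add(-6, 363) = 357)
Mul(d, Pow(S, -1)) = Mul(357, Pow(89957, -1)) = Mul(357, Rational(1, 89957)) = Rational(51, 12851)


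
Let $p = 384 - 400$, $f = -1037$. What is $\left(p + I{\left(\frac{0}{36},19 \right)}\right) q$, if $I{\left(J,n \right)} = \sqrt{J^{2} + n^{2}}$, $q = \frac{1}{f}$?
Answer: $- \frac{3}{1037} \approx -0.002893$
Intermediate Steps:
$p = -16$ ($p = 384 - 400 = -16$)
$q = - \frac{1}{1037}$ ($q = \frac{1}{-1037} = - \frac{1}{1037} \approx -0.00096432$)
$\left(p + I{\left(\frac{0}{36},19 \right)}\right) q = \left(-16 + \sqrt{\left(\frac{0}{36}\right)^{2} + 19^{2}}\right) \left(- \frac{1}{1037}\right) = \left(-16 + \sqrt{\left(0 \cdot \frac{1}{36}\right)^{2} + 361}\right) \left(- \frac{1}{1037}\right) = \left(-16 + \sqrt{0^{2} + 361}\right) \left(- \frac{1}{1037}\right) = \left(-16 + \sqrt{0 + 361}\right) \left(- \frac{1}{1037}\right) = \left(-16 + \sqrt{361}\right) \left(- \frac{1}{1037}\right) = \left(-16 + 19\right) \left(- \frac{1}{1037}\right) = 3 \left(- \frac{1}{1037}\right) = - \frac{3}{1037}$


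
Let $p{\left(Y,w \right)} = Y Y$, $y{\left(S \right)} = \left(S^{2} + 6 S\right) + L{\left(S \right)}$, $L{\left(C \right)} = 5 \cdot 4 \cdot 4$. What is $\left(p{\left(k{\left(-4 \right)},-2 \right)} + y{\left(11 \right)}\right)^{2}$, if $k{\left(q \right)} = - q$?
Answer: $80089$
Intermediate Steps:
$L{\left(C \right)} = 80$ ($L{\left(C \right)} = 20 \cdot 4 = 80$)
$y{\left(S \right)} = 80 + S^{2} + 6 S$ ($y{\left(S \right)} = \left(S^{2} + 6 S\right) + 80 = 80 + S^{2} + 6 S$)
$p{\left(Y,w \right)} = Y^{2}$
$\left(p{\left(k{\left(-4 \right)},-2 \right)} + y{\left(11 \right)}\right)^{2} = \left(\left(\left(-1\right) \left(-4\right)\right)^{2} + \left(80 + 11^{2} + 6 \cdot 11\right)\right)^{2} = \left(4^{2} + \left(80 + 121 + 66\right)\right)^{2} = \left(16 + 267\right)^{2} = 283^{2} = 80089$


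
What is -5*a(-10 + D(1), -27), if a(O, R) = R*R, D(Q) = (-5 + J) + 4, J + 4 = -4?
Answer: -3645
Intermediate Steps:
J = -8 (J = -4 - 4 = -8)
D(Q) = -9 (D(Q) = (-5 - 8) + 4 = -13 + 4 = -9)
a(O, R) = R²
-5*a(-10 + D(1), -27) = -5*(-27)² = -5*729 = -3645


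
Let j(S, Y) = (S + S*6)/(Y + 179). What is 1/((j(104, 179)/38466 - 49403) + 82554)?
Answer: 3442707/114129179939 ≈ 3.0165e-5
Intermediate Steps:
j(S, Y) = 7*S/(179 + Y) (j(S, Y) = (S + 6*S)/(179 + Y) = (7*S)/(179 + Y) = 7*S/(179 + Y))
1/((j(104, 179)/38466 - 49403) + 82554) = 1/(((7*104/(179 + 179))/38466 - 49403) + 82554) = 1/(((7*104/358)*(1/38466) - 49403) + 82554) = 1/(((7*104*(1/358))*(1/38466) - 49403) + 82554) = 1/(((364/179)*(1/38466) - 49403) + 82554) = 1/((182/3442707 - 49403) + 82554) = 1/(-170080053739/3442707 + 82554) = 1/(114129179939/3442707) = 3442707/114129179939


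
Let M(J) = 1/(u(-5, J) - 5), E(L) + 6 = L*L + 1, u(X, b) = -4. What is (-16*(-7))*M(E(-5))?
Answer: -112/9 ≈ -12.444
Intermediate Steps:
E(L) = -5 + L**2 (E(L) = -6 + (L*L + 1) = -6 + (L**2 + 1) = -6 + (1 + L**2) = -5 + L**2)
M(J) = -1/9 (M(J) = 1/(-4 - 5) = 1/(-9) = -1/9)
(-16*(-7))*M(E(-5)) = -16*(-7)*(-1/9) = 112*(-1/9) = -112/9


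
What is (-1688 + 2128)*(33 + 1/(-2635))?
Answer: 7651952/527 ≈ 14520.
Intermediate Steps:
(-1688 + 2128)*(33 + 1/(-2635)) = 440*(33 - 1/2635) = 440*(86954/2635) = 7651952/527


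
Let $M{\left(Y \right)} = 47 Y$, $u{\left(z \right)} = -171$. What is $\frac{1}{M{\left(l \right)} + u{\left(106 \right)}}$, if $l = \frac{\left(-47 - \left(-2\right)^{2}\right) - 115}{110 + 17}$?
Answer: $- \frac{127}{29519} \approx -0.0043023$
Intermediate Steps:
$l = - \frac{166}{127}$ ($l = \frac{\left(-47 - 4\right) - 115}{127} = \left(\left(-47 - 4\right) - 115\right) \frac{1}{127} = \left(-51 - 115\right) \frac{1}{127} = \left(-166\right) \frac{1}{127} = - \frac{166}{127} \approx -1.3071$)
$\frac{1}{M{\left(l \right)} + u{\left(106 \right)}} = \frac{1}{47 \left(- \frac{166}{127}\right) - 171} = \frac{1}{- \frac{7802}{127} - 171} = \frac{1}{- \frac{29519}{127}} = - \frac{127}{29519}$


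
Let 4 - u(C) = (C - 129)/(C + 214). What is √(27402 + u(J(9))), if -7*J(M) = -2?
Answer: √616648515/150 ≈ 165.55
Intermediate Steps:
J(M) = 2/7 (J(M) = -⅐*(-2) = 2/7)
u(C) = 4 - (-129 + C)/(214 + C) (u(C) = 4 - (C - 129)/(C + 214) = 4 - (-129 + C)/(214 + C))
√(27402 + u(J(9))) = √(27402 + (985 + 3*(2/7))/(214 + 2/7)) = √(27402 + (985 + 6/7)/(1500/7)) = √(27402 + (7/1500)*(6901/7)) = √(27402 + 6901/1500) = √(41109901/1500) = √616648515/150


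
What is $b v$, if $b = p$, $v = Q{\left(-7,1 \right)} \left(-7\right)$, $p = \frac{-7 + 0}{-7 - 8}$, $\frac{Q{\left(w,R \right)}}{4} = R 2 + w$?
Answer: $\frac{196}{3} \approx 65.333$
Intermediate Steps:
$Q{\left(w,R \right)} = 4 w + 8 R$ ($Q{\left(w,R \right)} = 4 \left(R 2 + w\right) = 4 \left(2 R + w\right) = 4 \left(w + 2 R\right) = 4 w + 8 R$)
$p = \frac{7}{15}$ ($p = - \frac{7}{-15} = \left(-7\right) \left(- \frac{1}{15}\right) = \frac{7}{15} \approx 0.46667$)
$v = 140$ ($v = \left(4 \left(-7\right) + 8 \cdot 1\right) \left(-7\right) = \left(-28 + 8\right) \left(-7\right) = \left(-20\right) \left(-7\right) = 140$)
$b = \frac{7}{15} \approx 0.46667$
$b v = \frac{7}{15} \cdot 140 = \frac{196}{3}$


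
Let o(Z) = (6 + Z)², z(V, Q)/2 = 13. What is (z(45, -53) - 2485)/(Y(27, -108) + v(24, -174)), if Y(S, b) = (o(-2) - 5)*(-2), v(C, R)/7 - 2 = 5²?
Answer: -2459/167 ≈ -14.725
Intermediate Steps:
v(C, R) = 189 (v(C, R) = 14 + 7*5² = 14 + 7*25 = 14 + 175 = 189)
z(V, Q) = 26 (z(V, Q) = 2*13 = 26)
Y(S, b) = -22 (Y(S, b) = ((6 - 2)² - 5)*(-2) = (4² - 5)*(-2) = (16 - 5)*(-2) = 11*(-2) = -22)
(z(45, -53) - 2485)/(Y(27, -108) + v(24, -174)) = (26 - 2485)/(-22 + 189) = -2459/167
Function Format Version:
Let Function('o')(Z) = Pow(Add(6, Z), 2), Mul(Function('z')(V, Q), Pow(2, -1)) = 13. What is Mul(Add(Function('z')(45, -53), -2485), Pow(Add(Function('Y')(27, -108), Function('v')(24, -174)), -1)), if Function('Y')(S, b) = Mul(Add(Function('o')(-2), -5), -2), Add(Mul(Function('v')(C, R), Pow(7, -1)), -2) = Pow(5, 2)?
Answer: Rational(-2459, 167) ≈ -14.725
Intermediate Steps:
Function('v')(C, R) = 189 (Function('v')(C, R) = Add(14, Mul(7, Pow(5, 2))) = Add(14, Mul(7, 25)) = Add(14, 175) = 189)
Function('z')(V, Q) = 26 (Function('z')(V, Q) = Mul(2, 13) = 26)
Function('Y')(S, b) = -22 (Function('Y')(S, b) = Mul(Add(Pow(Add(6, -2), 2), -5), -2) = Mul(Add(Pow(4, 2), -5), -2) = Mul(Add(16, -5), -2) = Mul(11, -2) = -22)
Mul(Add(Function('z')(45, -53), -2485), Pow(Add(Function('Y')(27, -108), Function('v')(24, -174)), -1)) = Mul(Add(26, -2485), Pow(Add(-22, 189), -1)) = Mul(-2459, Pow(167, -1)) = Mul(-2459, Rational(1, 167)) = Rational(-2459, 167)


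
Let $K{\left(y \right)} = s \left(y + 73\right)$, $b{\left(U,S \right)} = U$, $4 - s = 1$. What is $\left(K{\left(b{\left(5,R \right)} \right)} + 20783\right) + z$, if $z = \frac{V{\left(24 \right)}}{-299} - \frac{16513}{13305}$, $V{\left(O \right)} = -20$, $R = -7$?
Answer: $\frac{83605053028}{3978195} \approx 21016.0$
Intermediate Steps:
$s = 3$ ($s = 4 - 1 = 3$)
$K{\left(y \right)} = 219 + 3 y$ ($K{\left(y \right)} = 3 \left(y + 73\right) = 3 \left(73 + y\right) = 219 + 3 y$)
$z = - \frac{4671287}{3978195}$ ($z = - \frac{20}{-299} - \frac{16513}{13305} = \left(-20\right) \left(- \frac{1}{299}\right) - \frac{16513}{13305} = \frac{20}{299} - \frac{16513}{13305} = - \frac{4671287}{3978195} \approx -1.1742$)
$\left(K{\left(b{\left(5,R \right)} \right)} + 20783\right) + z = \left(\left(219 + 3 \cdot 5\right) + 20783\right) - \frac{4671287}{3978195} = \left(\left(219 + 15\right) + 20783\right) - \frac{4671287}{3978195} = \left(234 + 20783\right) - \frac{4671287}{3978195} = 21017 - \frac{4671287}{3978195} = \frac{83605053028}{3978195}$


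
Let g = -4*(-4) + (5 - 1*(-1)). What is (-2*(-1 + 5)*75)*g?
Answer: -13200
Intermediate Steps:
g = 22 (g = 16 + (5 + 1) = 16 + 6 = 22)
(-2*(-1 + 5)*75)*g = (-2*(-1 + 5)*75)*22 = (-2*4*75)*22 = -8*75*22 = -600*22 = -13200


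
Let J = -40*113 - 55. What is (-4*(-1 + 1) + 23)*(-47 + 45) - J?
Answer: 4529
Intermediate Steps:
J = -4575 (J = -4520 - 55 = -4575)
(-4*(-1 + 1) + 23)*(-47 + 45) - J = (-4*(-1 + 1) + 23)*(-47 + 45) - 1*(-4575) = (-4*0 + 23)*(-2) + 4575 = (0 + 23)*(-2) + 4575 = 23*(-2) + 4575 = -46 + 4575 = 4529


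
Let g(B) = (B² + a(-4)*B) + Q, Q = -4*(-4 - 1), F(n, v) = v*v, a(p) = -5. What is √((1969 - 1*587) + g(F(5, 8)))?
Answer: √5178 ≈ 71.958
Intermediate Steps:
F(n, v) = v²
Q = 20 (Q = -4*(-5) = 20)
g(B) = 20 + B² - 5*B (g(B) = (B² - 5*B) + 20 = 20 + B² - 5*B)
√((1969 - 1*587) + g(F(5, 8))) = √((1969 - 1*587) + (20 + (8²)² - 5*8²)) = √((1969 - 587) + (20 + 64² - 5*64)) = √(1382 + (20 + 4096 - 320)) = √(1382 + 3796) = √5178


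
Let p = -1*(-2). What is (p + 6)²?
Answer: 64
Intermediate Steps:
p = 2
(p + 6)² = (2 + 6)² = 8² = 64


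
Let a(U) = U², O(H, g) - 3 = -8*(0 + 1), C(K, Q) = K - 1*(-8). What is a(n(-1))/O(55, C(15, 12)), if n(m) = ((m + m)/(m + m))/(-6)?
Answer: -1/180 ≈ -0.0055556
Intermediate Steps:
C(K, Q) = 8 + K (C(K, Q) = K + 8 = 8 + K)
O(H, g) = -5 (O(H, g) = 3 - 8*(0 + 1) = 3 - 8*1 = 3 - 8 = -5)
n(m) = -⅙ (n(m) = ((2*m)/((2*m)))*(-⅙) = ((2*m)*(1/(2*m)))*(-⅙) = 1*(-⅙) = -⅙)
a(n(-1))/O(55, C(15, 12)) = (-⅙)²/(-5) = (1/36)*(-⅕) = -1/180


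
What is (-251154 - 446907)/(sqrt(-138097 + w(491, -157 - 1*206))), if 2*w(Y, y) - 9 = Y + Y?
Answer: 698061*I*sqrt(550406)/275203 ≈ 1881.8*I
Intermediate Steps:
w(Y, y) = 9/2 + Y (w(Y, y) = 9/2 + (Y + Y)/2 = 9/2 + (2*Y)/2 = 9/2 + Y)
(-251154 - 446907)/(sqrt(-138097 + w(491, -157 - 1*206))) = (-251154 - 446907)/(sqrt(-138097 + (9/2 + 491))) = -698061/sqrt(-138097 + 991/2) = -698061*(-I*sqrt(550406)/275203) = -(-698061)*I*sqrt(550406)/275203 = 698061*I*sqrt(550406)/275203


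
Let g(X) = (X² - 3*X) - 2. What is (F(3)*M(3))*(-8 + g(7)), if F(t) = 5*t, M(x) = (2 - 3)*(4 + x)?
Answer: -1890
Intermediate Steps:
M(x) = -4 - x (M(x) = -(4 + x) = -4 - x)
g(X) = -2 + X² - 3*X
(F(3)*M(3))*(-8 + g(7)) = ((5*3)*(-4 - 1*3))*(-8 + (-2 + 7² - 3*7)) = (15*(-4 - 3))*(-8 + (-2 + 49 - 21)) = (15*(-7))*(-8 + 26) = -105*18 = -1890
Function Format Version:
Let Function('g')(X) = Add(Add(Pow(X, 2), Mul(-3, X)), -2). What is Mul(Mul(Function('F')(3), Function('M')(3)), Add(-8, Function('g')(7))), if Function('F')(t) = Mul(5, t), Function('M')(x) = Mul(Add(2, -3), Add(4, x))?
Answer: -1890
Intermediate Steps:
Function('M')(x) = Add(-4, Mul(-1, x)) (Function('M')(x) = Mul(-1, Add(4, x)) = Add(-4, Mul(-1, x)))
Function('g')(X) = Add(-2, Pow(X, 2), Mul(-3, X))
Mul(Mul(Function('F')(3), Function('M')(3)), Add(-8, Function('g')(7))) = Mul(Mul(Mul(5, 3), Add(-4, Mul(-1, 3))), Add(-8, Add(-2, Pow(7, 2), Mul(-3, 7)))) = Mul(Mul(15, Add(-4, -3)), Add(-8, Add(-2, 49, -21))) = Mul(Mul(15, -7), Add(-8, 26)) = Mul(-105, 18) = -1890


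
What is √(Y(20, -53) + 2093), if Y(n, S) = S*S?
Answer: √4902 ≈ 70.014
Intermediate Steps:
Y(n, S) = S²
√(Y(20, -53) + 2093) = √((-53)² + 2093) = √(2809 + 2093) = √4902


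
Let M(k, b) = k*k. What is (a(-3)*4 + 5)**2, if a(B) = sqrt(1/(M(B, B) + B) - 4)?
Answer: -109/3 + 20*I*sqrt(138)/3 ≈ -36.333 + 78.316*I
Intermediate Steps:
M(k, b) = k**2
a(B) = sqrt(-4 + 1/(B + B**2)) (a(B) = sqrt(1/(B**2 + B) - 4) = sqrt(1/(B + B**2) - 4) = sqrt(-4 + 1/(B + B**2)))
(a(-3)*4 + 5)**2 = (sqrt((1 - 4*(-3) - 4*(-3)**2)/((-3)*(1 - 3)))*4 + 5)**2 = (sqrt(-1/3*(1 + 12 - 4*9)/(-2))*4 + 5)**2 = (sqrt(-1/3*(-1/2)*(1 + 12 - 36))*4 + 5)**2 = (sqrt(-1/3*(-1/2)*(-23))*4 + 5)**2 = (sqrt(-23/6)*4 + 5)**2 = ((I*sqrt(138)/6)*4 + 5)**2 = (2*I*sqrt(138)/3 + 5)**2 = (5 + 2*I*sqrt(138)/3)**2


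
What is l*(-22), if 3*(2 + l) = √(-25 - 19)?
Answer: 44 - 44*I*√11/3 ≈ 44.0 - 48.644*I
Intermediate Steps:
l = -2 + 2*I*√11/3 (l = -2 + √(-25 - 19)/3 = -2 + √(-44)/3 = -2 + (2*I*√11)/3 = -2 + 2*I*√11/3 ≈ -2.0 + 2.2111*I)
l*(-22) = (-2 + 2*I*√11/3)*(-22) = 44 - 44*I*√11/3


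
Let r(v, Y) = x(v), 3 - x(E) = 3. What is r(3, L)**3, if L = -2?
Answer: 0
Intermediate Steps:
x(E) = 0 (x(E) = 3 - 1*3 = 3 - 3 = 0)
r(v, Y) = 0
r(3, L)**3 = 0**3 = 0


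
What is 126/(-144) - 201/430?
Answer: -2309/1720 ≈ -1.3424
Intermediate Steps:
126/(-144) - 201/430 = 126*(-1/144) - 201*1/430 = -7/8 - 201/430 = -2309/1720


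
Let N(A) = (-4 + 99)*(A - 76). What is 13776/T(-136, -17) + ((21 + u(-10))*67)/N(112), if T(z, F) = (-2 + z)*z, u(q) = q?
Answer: 1269707/1337220 ≈ 0.94951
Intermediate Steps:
T(z, F) = z*(-2 + z)
N(A) = -7220 + 95*A (N(A) = 95*(-76 + A) = -7220 + 95*A)
13776/T(-136, -17) + ((21 + u(-10))*67)/N(112) = 13776/((-136*(-2 - 136))) + ((21 - 10)*67)/(-7220 + 95*112) = 13776/((-136*(-138))) + (11*67)/(-7220 + 10640) = 13776/18768 + 737/3420 = 13776*(1/18768) + 737*(1/3420) = 287/391 + 737/3420 = 1269707/1337220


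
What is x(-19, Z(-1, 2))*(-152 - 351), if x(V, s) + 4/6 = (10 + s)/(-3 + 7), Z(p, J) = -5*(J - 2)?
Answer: -5533/6 ≈ -922.17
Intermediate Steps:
Z(p, J) = 10 - 5*J (Z(p, J) = -5*(-2 + J) = 10 - 5*J)
x(V, s) = 11/6 + s/4 (x(V, s) = -2/3 + (10 + s)/(-3 + 7) = -2/3 + (10 + s)/4 = -2/3 + (10 + s)*(1/4) = -2/3 + (5/2 + s/4) = 11/6 + s/4)
x(-19, Z(-1, 2))*(-152 - 351) = (11/6 + (10 - 5*2)/4)*(-152 - 351) = (11/6 + (10 - 10)/4)*(-503) = (11/6 + (1/4)*0)*(-503) = (11/6 + 0)*(-503) = (11/6)*(-503) = -5533/6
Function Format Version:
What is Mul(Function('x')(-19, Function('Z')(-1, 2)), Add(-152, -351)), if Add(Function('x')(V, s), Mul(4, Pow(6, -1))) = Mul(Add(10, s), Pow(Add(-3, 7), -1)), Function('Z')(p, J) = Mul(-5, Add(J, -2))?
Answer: Rational(-5533, 6) ≈ -922.17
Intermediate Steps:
Function('Z')(p, J) = Add(10, Mul(-5, J)) (Function('Z')(p, J) = Mul(-5, Add(-2, J)) = Add(10, Mul(-5, J)))
Function('x')(V, s) = Add(Rational(11, 6), Mul(Rational(1, 4), s)) (Function('x')(V, s) = Add(Rational(-2, 3), Mul(Add(10, s), Pow(Add(-3, 7), -1))) = Add(Rational(-2, 3), Mul(Add(10, s), Pow(4, -1))) = Add(Rational(-2, 3), Mul(Add(10, s), Rational(1, 4))) = Add(Rational(-2, 3), Add(Rational(5, 2), Mul(Rational(1, 4), s))) = Add(Rational(11, 6), Mul(Rational(1, 4), s)))
Mul(Function('x')(-19, Function('Z')(-1, 2)), Add(-152, -351)) = Mul(Add(Rational(11, 6), Mul(Rational(1, 4), Add(10, Mul(-5, 2)))), Add(-152, -351)) = Mul(Add(Rational(11, 6), Mul(Rational(1, 4), Add(10, -10))), -503) = Mul(Add(Rational(11, 6), Mul(Rational(1, 4), 0)), -503) = Mul(Add(Rational(11, 6), 0), -503) = Mul(Rational(11, 6), -503) = Rational(-5533, 6)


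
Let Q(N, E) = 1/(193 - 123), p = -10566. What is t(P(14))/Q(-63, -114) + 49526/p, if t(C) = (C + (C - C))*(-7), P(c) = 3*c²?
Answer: -1522162723/5283 ≈ -2.8812e+5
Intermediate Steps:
t(C) = -7*C (t(C) = (C + 0)*(-7) = C*(-7) = -7*C)
Q(N, E) = 1/70
t(P(14))/Q(-63, -114) + 49526/p = (-21*14²)/(1/70) + 49526/(-10566) = -21*196*70 + 49526*(-1/10566) = -7*588*70 - 24763/5283 = -4116*70 - 24763/5283 = -288120 - 24763/5283 = -1522162723/5283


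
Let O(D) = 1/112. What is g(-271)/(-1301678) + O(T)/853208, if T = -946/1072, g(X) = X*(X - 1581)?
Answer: -3425746063311/8884816664192 ≈ -0.38557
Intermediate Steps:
g(X) = X*(-1581 + X)
T = -473/536 (T = -946*1/1072 = -473/536 ≈ -0.88246)
O(D) = 1/112
g(-271)/(-1301678) + O(T)/853208 = -271*(-1581 - 271)/(-1301678) + (1/112)/853208 = -271*(-1852)*(-1/1301678) + (1/112)*(1/853208) = 501892*(-1/1301678) + 1/95559296 = -250946/650839 + 1/95559296 = -3425746063311/8884816664192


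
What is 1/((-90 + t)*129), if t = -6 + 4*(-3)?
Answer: -1/13932 ≈ -7.1777e-5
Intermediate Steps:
t = -18 (t = -6 - 12 = -18)
1/((-90 + t)*129) = 1/((-90 - 18)*129) = 1/(-108*129) = 1/(-13932) = -1/13932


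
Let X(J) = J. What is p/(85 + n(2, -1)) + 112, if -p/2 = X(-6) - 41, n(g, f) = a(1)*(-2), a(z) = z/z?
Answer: 9390/83 ≈ 113.13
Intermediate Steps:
a(z) = 1
n(g, f) = -2 (n(g, f) = 1*(-2) = -2)
p = 94 (p = -2*(-6 - 41) = -2*(-47) = 94)
p/(85 + n(2, -1)) + 112 = 94/(85 - 2) + 112 = 94/83 + 112 = 9390/83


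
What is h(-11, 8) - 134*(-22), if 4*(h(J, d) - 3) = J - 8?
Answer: 11785/4 ≈ 2946.3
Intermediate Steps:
h(J, d) = 1 + J/4 (h(J, d) = 3 + (J - 8)/4 = 3 + (-8 + J)/4 = 3 + (-2 + J/4) = 1 + J/4)
h(-11, 8) - 134*(-22) = (1 + (¼)*(-11)) - 134*(-22) = (1 - 11/4) + 2948 = -7/4 + 2948 = 11785/4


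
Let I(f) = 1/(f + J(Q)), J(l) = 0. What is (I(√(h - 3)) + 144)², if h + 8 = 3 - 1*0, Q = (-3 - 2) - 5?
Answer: (576 - I*√2)²/16 ≈ 20736.0 - 101.82*I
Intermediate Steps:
Q = -10 (Q = -5 - 5 = -10)
h = -5 (h = -8 + (3 - 1*0) = -8 + (3 + 0) = -8 + 3 = -5)
I(f) = 1/f (I(f) = 1/(f + 0) = 1/f)
(I(√(h - 3)) + 144)² = (1/(√(-5 - 3)) + 144)² = (1/(√(-8)) + 144)² = (1/(2*I*√2) + 144)² = (-I*√2/4 + 144)² = (144 - I*√2/4)²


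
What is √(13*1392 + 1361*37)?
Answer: 7*√1397 ≈ 261.64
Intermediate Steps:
√(13*1392 + 1361*37) = √(18096 + 50357) = √68453 = 7*√1397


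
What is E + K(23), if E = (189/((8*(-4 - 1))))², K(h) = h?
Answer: 72521/1600 ≈ 45.326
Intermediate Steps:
E = 35721/1600 (E = (189/((8*(-5))))² = (189/(-40))² = (189*(-1/40))² = (-189/40)² = 35721/1600 ≈ 22.326)
E + K(23) = 35721/1600 + 23 = 72521/1600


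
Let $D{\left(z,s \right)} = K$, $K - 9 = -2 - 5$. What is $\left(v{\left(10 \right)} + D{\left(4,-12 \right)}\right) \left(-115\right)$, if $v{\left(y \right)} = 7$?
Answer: $-1035$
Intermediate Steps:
$K = 2$ ($K = 9 - 7 = 2$)
$D{\left(z,s \right)} = 2$
$\left(v{\left(10 \right)} + D{\left(4,-12 \right)}\right) \left(-115\right) = \left(7 + 2\right) \left(-115\right) = 9 \left(-115\right) = -1035$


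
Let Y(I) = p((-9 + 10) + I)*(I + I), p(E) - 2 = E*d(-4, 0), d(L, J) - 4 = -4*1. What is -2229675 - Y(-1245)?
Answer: -2224695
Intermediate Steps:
d(L, J) = 0 (d(L, J) = 4 - 4*1 = 4 - 4 = 0)
p(E) = 2 (p(E) = 2 + E*0 = 2 + 0 = 2)
Y(I) = 4*I (Y(I) = 2*(I + I) = 2*(2*I) = 4*I)
-2229675 - Y(-1245) = -2229675 - 4*(-1245) = -2229675 - 1*(-4980) = -2229675 + 4980 = -2224695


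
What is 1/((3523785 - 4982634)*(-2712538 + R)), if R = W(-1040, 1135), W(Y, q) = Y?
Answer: 1/3958700551722 ≈ 2.5261e-13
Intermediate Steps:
R = -1040
1/((3523785 - 4982634)*(-2712538 + R)) = 1/((3523785 - 4982634)*(-2712538 - 1040)) = 1/(-1458849*(-2713578)) = 1/3958700551722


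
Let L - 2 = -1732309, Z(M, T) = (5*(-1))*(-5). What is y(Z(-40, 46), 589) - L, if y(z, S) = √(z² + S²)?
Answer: 1732307 + √347546 ≈ 1.7329e+6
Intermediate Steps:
Z(M, T) = 25 (Z(M, T) = -5*(-5) = 25)
L = -1732307 (L = 2 - 1732309 = -1732307)
y(z, S) = √(S² + z²)
y(Z(-40, 46), 589) - L = √(589² + 25²) - 1*(-1732307) = √(346921 + 625) + 1732307 = √347546 + 1732307 = 1732307 + √347546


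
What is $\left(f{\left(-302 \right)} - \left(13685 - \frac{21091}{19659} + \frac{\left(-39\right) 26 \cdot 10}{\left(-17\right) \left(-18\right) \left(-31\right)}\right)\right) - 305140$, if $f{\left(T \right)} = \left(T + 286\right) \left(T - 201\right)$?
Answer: $- \frac{3219740737274}{10360293} \approx -3.1078 \cdot 10^{5}$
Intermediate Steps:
$f{\left(T \right)} = \left(-201 + T\right) \left(286 + T\right)$ ($f{\left(T \right)} = \left(286 + T\right) \left(-201 + T\right) = \left(-201 + T\right) \left(286 + T\right)$)
$\left(f{\left(-302 \right)} - \left(13685 - \frac{21091}{19659} + \frac{\left(-39\right) 26 \cdot 10}{\left(-17\right) \left(-18\right) \left(-31\right)}\right)\right) - 305140 = \left(\left(-57486 + \left(-302\right)^{2} + 85 \left(-302\right)\right) - \left(13685 - \frac{21091}{19659} + \frac{\left(-39\right) 26 \cdot 10}{\left(-17\right) \left(-18\right) \left(-31\right)}\right)\right) - 305140 = \left(\left(-57486 + 91204 - 25670\right) - \left(13685 - \frac{21091}{19659} + \frac{\left(-1014\right) 10}{306 \left(-31\right)}\right)\right) - 305140 = \left(8048 - \left(\frac{269012324}{19659} + \frac{1690}{1581}\right)\right) - 305140 = \left(8048 - \frac{141780569318}{10360293}\right) - 305140 = - \frac{58400931254}{10360293} - 305140 = - \frac{3219740737274}{10360293}$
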